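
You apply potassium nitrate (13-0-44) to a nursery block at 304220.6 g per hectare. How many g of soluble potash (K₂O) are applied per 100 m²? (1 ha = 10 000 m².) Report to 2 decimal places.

K₂O per hectare = 304220.6 × 44% = 133857 g.
Convert to per 100 m²: 133857 × 0.01 = 1338.571 g.

1338.57 g K₂O per hundred sq m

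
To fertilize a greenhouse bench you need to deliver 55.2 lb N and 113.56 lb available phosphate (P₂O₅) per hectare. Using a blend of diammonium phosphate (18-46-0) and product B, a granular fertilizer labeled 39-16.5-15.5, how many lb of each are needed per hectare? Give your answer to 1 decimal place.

With a, b = lb per hectare of diammonium phosphate and product B:
N: 0.18·a + 0.39·b = 55.2
P₂O₅: 0.46·a + 0.165·b = 113.56
Eliminate b: (row1) − 0.39/0.165·(row2) → -0.907273·a = -213.215, so a = 235.006.
Then b = (113.56 − 0.46·235.006) / 0.165 = 33.0741.

235.0 lb diammonium phosphate, 33.1 lb product B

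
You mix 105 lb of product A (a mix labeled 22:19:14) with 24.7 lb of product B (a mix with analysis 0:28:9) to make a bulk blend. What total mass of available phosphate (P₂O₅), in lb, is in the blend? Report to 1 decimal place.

P₂O₅ mass = 19%×105 + 28%×24.7 = 26.866 lb.

26.9 lb P₂O₅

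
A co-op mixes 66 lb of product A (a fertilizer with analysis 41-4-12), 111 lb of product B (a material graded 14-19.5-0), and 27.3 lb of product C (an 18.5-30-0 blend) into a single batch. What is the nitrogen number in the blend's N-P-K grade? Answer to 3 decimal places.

23.324% N

Total mass = 66 + 111 + 27.3 = 204.3 lb.
N mass = 41%×66 + 14%×111 + 18.5%×27.3 = 47.6505 lb.
% N = 47.6505 / 204.3 = 23.3238%.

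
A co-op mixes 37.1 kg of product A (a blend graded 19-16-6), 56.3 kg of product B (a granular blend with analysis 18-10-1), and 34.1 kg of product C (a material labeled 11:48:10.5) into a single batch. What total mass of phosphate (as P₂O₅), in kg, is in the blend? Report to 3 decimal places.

P₂O₅ mass = 16%×37.1 + 10%×56.3 + 48%×34.1 = 27.934 kg.

27.934 kg P₂O₅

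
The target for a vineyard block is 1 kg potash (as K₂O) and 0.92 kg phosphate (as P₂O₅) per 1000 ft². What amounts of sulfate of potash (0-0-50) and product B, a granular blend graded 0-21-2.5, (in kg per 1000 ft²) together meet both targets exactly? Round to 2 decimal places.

Let a = kg of sulfate of potash, b = kg of product B (per 1000 ft²).
K₂O: 0.5·a + 0.025·b = 1
P₂O₅: 0·a + 0.21·b = 0.92
Solving simultaneously: a = 1.78095, b = 4.38095.

1.78 kg sulfate of potash, 4.38 kg product B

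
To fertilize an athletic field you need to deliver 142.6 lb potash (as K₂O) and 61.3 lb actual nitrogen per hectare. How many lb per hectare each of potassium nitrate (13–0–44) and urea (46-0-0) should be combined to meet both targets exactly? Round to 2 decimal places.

Per-hectare balance (a = potassium nitrate, b = urea):
K₂O: 0.44·a + 0·b = 142.6
N: 0.13·a + 0.46·b = 61.3
Eliminate b: (row1) − 0/0.46·(row2) → 0.44·a = 142.6, so a = 324.091.
Then b = (61.3 − 0.13·324.091) / 0.46 = 41.66996.

324.09 lb potassium nitrate, 41.67 lb urea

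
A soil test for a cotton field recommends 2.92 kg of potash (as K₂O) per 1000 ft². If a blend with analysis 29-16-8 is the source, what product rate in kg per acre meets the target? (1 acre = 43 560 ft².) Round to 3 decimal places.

1589.940 kg of product per acre

Product per 1000 ft² = 2.92 / 8% = 36.5 kg.
Convert to per acre: 36.5 × 43.56 = 1589.94 kg.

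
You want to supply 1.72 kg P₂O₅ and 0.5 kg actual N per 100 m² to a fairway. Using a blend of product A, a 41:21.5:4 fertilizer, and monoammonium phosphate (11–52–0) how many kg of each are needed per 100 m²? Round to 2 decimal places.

With a, b = kg per 100 m² of product A and monoammonium phosphate:
P₂O₅: 0.215·a + 0.52·b = 1.72
N: 0.41·a + 0.11·b = 0.5
Eliminate b: (row1) − 0.52/0.11·(row2) → -1.72318·a = -0.643636, so a = 0.373516.
Then b = (0.5 − 0.41·0.373516) / 0.11 = 3.15326.

0.37 kg product A, 3.15 kg monoammonium phosphate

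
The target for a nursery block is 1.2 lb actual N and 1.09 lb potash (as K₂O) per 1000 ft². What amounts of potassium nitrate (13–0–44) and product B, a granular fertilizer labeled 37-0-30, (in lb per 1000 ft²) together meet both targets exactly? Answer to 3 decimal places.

Let a = lb of potassium nitrate, b = lb of product B (per 1000 ft²).
N: 0.13·a + 0.37·b = 1.2
K₂O: 0.44·a + 0.3·b = 1.09
From row1: a = (1.2 − 0.37·b) / 0.13.
Into row2: 0.44·(1.2 − 0.37·b)/0.13 + 0.3·b = 1.09 → b = 3.12036, a = 0.349758.

0.350 lb potassium nitrate, 3.120 lb product B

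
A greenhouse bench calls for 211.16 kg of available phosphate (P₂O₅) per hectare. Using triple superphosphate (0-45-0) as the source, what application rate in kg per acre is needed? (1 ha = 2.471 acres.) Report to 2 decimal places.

189.90 kg of product per acre

Product per hectare = 211.16 / 45% = 469.244 kg.
Convert to per acre: 469.244 × 0.404694 = 189.901 kg.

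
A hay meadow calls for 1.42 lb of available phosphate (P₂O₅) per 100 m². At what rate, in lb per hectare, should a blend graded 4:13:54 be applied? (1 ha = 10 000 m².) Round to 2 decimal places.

1092.31 lb of product per hectare

Product per 100 m² = 1.42 / 13% = 10.9231 lb.
Convert to per hectare: 10.9231 × 100 = 1092.308 lb.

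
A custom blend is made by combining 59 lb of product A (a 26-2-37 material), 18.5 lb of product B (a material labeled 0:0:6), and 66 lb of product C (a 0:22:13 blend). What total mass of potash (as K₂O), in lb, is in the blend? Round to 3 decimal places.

31.520 lb K₂O

K₂O mass = 37%×59 + 6%×18.5 + 13%×66 = 31.52 lb.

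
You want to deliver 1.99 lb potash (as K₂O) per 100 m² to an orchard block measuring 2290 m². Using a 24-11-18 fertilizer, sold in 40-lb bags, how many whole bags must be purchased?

7 bags

Product per 100 m² = 1.99 / 18% = 11.0556 lb.
Total product = 11.0556 × 2290 / 100 = 253.172 lb.
Bags = ⌈253.172 / 40⌉ = 7.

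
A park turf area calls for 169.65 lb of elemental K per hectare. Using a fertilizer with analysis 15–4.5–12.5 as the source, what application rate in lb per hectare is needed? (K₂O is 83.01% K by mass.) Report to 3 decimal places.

As K₂O: 169.65 / 0.8301 = 204.373 lb per hectare.
Product per hectare = 204.373 / 12.5% = 1634.9837 lb.

1634.984 lb of product per hectare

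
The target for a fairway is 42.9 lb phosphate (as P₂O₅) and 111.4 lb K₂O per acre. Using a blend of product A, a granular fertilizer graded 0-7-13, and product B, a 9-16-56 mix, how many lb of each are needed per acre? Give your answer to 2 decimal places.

336.96 lb product A, 120.71 lb product B

With a, b = lb per acre of product A and product B:
P₂O₅: 0.07·a + 0.16·b = 42.9
K₂O: 0.13·a + 0.56·b = 111.4
Eliminate b: (row1) − 0.16/0.56·(row2) → 0.0328571·a = 11.0714, so a = 336.957.
Then b = (111.4 − 0.13·336.957) / 0.56 = 120.707.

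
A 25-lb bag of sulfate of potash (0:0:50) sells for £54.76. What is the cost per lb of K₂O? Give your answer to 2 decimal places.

K₂O in bag = 25 × 50% = 12.5 lb.
Cost per lb K₂O = £54.76 / 12.5 = £4.3808.

£4.38 per lb K₂O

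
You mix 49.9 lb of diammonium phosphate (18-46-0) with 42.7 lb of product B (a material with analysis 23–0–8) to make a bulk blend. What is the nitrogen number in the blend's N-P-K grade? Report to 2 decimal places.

Total mass = 49.9 + 42.7 = 92.6 lb.
N mass = 18%×49.9 + 23%×42.7 = 18.803 lb.
% N = 18.803 / 92.6 = 20.3056%.

20.31% N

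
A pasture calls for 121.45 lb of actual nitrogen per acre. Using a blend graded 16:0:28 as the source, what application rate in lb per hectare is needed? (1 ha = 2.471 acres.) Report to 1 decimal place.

Product per acre = 121.45 / 16% = 759.062 lb.
Convert to per hectare: 759.062 × 2.471 = 1875.64 lb.

1875.6 lb of product per hectare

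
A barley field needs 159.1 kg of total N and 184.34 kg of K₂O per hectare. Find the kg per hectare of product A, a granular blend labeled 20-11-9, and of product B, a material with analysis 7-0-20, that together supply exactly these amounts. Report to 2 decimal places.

561.31 kg product A, 669.11 kg product B

Per-hectare balance (a = product A, b = product B):
N: 0.2·a + 0.07·b = 159.1
K₂O: 0.09·a + 0.2·b = 184.34
Eliminate b: (row1) − 0.07/0.2·(row2) → 0.1685·a = 94.581, so a = 561.312.
Then b = (184.34 − 0.09·561.312) / 0.2 = 669.1098.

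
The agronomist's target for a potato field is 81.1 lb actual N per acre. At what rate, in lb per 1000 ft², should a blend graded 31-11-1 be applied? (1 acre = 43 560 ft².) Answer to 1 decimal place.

Product per acre = 81.1 / 31% = 261.613 lb.
Convert to per 1000 ft²: 261.613 × 0.0229568 = 6.00581 lb.

6.0 lb of product per thousand sq ft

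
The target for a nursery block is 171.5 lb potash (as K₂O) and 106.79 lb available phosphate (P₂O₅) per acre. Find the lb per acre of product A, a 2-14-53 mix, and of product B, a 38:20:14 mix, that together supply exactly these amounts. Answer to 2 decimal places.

223.95 lb product A, 377.18 lb product B

Per-acre balance (a = product A, b = product B):
K₂O: 0.53·a + 0.14·b = 171.5
P₂O₅: 0.14·a + 0.2·b = 106.79
Eliminate b: (row1) − 0.14/0.2·(row2) → 0.432·a = 96.747, so a = 223.951.
Then b = (106.79 − 0.14·223.951) / 0.2 = 377.184.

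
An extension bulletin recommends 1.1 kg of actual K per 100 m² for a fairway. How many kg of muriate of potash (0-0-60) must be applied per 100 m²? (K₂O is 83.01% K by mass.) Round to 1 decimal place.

2.2 kg of product per hundred sq m

As K₂O: 1.1 / 0.8301 = 1.32514 kg per 100 m².
Product per 100 m² = 1.32514 / 60% = 2.20857 kg.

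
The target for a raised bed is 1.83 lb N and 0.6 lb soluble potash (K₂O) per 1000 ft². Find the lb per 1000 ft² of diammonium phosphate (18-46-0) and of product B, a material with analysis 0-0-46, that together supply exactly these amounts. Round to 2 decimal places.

With a, b = lb per 1000 ft² of diammonium phosphate and product B:
N: 0.18·a + 0·b = 1.83
K₂O: 0·a + 0.46·b = 0.6
Solving simultaneously: a = 10.1667, b = 1.30435.

10.17 lb diammonium phosphate, 1.30 lb product B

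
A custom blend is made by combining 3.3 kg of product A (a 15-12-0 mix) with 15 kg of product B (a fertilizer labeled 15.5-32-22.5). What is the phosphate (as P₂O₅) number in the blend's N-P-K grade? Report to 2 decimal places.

28.39% P₂O₅

Total mass = 3.3 + 15 = 18.3 kg.
P₂O₅ mass = 12%×3.3 + 32%×15 = 5.196 kg.
% P₂O₅ = 5.196 / 18.3 = 28.3934%.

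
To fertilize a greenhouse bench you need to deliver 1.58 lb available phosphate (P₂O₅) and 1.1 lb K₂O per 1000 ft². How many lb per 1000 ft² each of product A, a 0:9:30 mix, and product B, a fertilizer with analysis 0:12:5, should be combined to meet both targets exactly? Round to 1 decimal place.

1.7 lb product A, 11.9 lb product B

Per-1000 ft² balance (a = product A, b = product B):
P₂O₅: 0.09·a + 0.12·b = 1.58
K₂O: 0.3·a + 0.05·b = 1.1
Eliminate b: (row1) − 0.12/0.05·(row2) → -0.63·a = -1.06, so a = 1.68254.
Then b = (1.1 − 0.3·1.68254) / 0.05 = 11.9048.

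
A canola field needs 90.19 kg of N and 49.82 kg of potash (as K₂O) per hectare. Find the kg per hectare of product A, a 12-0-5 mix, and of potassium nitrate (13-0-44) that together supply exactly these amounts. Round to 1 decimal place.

717.2 kg product A, 31.7 kg potassium nitrate

Let a = kg of product A, b = kg of potassium nitrate (per hectare).
N: 0.12·a + 0.13·b = 90.19
K₂O: 0.05·a + 0.44·b = 49.82
Eliminate b: (row1) − 0.13/0.44·(row2) → 0.105227·a = 75.4705, so a = 717.214.
Then b = (49.82 − 0.05·717.214) / 0.44 = 31.7257.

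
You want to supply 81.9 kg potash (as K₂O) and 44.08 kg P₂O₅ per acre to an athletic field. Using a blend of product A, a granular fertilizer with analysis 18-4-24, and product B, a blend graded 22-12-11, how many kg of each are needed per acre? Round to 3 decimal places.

204.066 kg product A, 299.311 kg product B

With a, b = kg per acre of product A and product B:
K₂O: 0.24·a + 0.11·b = 81.9
P₂O₅: 0.04·a + 0.12·b = 44.08
Eliminate a: (row1) − 0.24/0.04·(row2) → -0.61·b = -182.58, so b = 299.31148.
Back-substitute: a = (81.9 − 0.11·299.31148) / 0.24 = 204.0656.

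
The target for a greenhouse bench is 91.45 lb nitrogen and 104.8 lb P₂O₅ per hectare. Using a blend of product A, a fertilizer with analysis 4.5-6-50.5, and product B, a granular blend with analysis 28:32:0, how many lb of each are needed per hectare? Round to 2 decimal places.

Let a = lb of product A, b = lb of product B (per hectare).
N: 0.045·a + 0.28·b = 91.45
P₂O₅: 0.06·a + 0.32·b = 104.8
From row1: a = (91.45 − 0.28·b) / 0.045.
Into row2: 0.06·(91.45 − 0.28·b)/0.045 + 0.32·b = 104.8 → b = 321.25, a = 33.3333.

33.33 lb product A, 321.25 lb product B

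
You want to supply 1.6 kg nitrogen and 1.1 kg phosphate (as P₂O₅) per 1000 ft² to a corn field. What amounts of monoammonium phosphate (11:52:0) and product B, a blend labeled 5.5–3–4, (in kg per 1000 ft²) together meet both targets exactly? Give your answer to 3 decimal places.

With a, b = kg per 1000 ft² of monoammonium phosphate and product B:
N: 0.11·a + 0.055·b = 1.6
P₂O₅: 0.52·a + 0.03·b = 1.1
Eliminate b: (row1) − 0.055/0.03·(row2) → -0.843333·a = -0.416667, so a = 0.494071.
Then b = (1.1 − 0.52·0.494071) / 0.03 = 28.1028.

0.494 kg monoammonium phosphate, 28.103 kg product B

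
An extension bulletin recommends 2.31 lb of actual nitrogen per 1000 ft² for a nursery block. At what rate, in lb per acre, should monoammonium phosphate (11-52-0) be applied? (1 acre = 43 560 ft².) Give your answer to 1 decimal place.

Product per 1000 ft² = 2.31 / 11% = 21 lb.
Convert to per acre: 21 × 43.56 = 914.76 lb.

914.8 lb of product per acre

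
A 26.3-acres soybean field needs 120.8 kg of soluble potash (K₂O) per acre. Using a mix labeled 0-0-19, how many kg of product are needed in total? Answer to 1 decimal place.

16721.3 kg

Product per acre = 120.8 / 19% = 635.789 kg.
Total product = 635.789 × 26.3 = 16721.26 kg.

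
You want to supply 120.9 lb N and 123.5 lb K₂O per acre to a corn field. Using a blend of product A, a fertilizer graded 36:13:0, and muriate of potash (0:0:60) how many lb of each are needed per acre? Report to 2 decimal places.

With a, b = lb per acre of product A and muriate of potash:
N: 0.36·a + 0·b = 120.9
K₂O: 0·a + 0.6·b = 123.5
Solving simultaneously: a = 335.833, b = 205.833.

335.83 lb product A, 205.83 lb muriate of potash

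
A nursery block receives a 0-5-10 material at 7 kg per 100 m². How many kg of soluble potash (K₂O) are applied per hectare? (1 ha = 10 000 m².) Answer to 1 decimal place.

70.0 kg K₂O per hectare

K₂O per 100 m² = 7 × 10% = 0.7 kg.
Convert to per hectare: 0.7 × 100 = 70 kg.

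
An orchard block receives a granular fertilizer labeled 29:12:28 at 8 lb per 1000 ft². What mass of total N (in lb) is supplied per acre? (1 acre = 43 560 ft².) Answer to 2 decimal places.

101.06 lb N per acre

nitrogen per 1000 ft² = 8 × 29% = 2.32 lb.
Convert to per acre: 2.32 × 43.56 = 101.059 lb.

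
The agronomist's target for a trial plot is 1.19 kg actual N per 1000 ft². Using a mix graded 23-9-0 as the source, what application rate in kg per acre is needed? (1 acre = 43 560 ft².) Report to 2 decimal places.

Product per 1000 ft² = 1.19 / 23% = 5.17391 kg.
Convert to per acre: 5.17391 × 43.56 = 225.376 kg.

225.38 kg of product per acre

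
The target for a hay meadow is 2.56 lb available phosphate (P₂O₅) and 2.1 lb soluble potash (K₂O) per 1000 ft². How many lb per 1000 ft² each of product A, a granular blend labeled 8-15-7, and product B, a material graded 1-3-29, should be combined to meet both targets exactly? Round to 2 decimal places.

16.41 lb product A, 3.28 lb product B

Per-1000 ft² balance (a = product A, b = product B):
P₂O₅: 0.15·a + 0.03·b = 2.56
K₂O: 0.07·a + 0.29·b = 2.1
Eliminate a: (row1) − 0.15/0.07·(row2) → -0.591429·b = -1.94, so b = 3.28019.
Back-substitute: a = (2.56 − 0.03·3.28019) / 0.15 = 16.4106.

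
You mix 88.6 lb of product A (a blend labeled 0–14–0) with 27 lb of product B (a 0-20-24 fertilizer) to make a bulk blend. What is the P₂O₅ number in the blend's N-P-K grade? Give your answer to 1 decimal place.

15.4% P₂O₅

Total mass = 88.6 + 27 = 115.6 lb.
P₂O₅ mass = 14%×88.6 + 20%×27 = 17.804 lb.
% P₂O₅ = 17.804 / 115.6 = 15.4014%.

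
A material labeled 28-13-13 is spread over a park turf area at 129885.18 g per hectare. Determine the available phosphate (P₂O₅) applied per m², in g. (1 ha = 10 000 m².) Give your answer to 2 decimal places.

P₂O₅ per hectare = 129885.18 × 13% = 16885.1 g.
Convert to per m²: 16885.1 × 0.0001 = 1.68851 g.

1.69 g P₂O₅ per sq m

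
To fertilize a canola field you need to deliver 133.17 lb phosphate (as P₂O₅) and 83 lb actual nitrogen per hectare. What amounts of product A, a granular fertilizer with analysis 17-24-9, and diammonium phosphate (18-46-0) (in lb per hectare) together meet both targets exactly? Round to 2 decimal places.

Let a = lb of product A, b = lb of diammonium phosphate (per hectare).
P₂O₅: 0.24·a + 0.46·b = 133.17
N: 0.17·a + 0.18·b = 83
From row1: a = (133.17 − 0.46·b) / 0.24.
Into row2: 0.17·(133.17 − 0.46·b)/0.24 + 0.18·b = 83 → b = 77.6829, a = 405.983.

405.98 lb product A, 77.68 lb diammonium phosphate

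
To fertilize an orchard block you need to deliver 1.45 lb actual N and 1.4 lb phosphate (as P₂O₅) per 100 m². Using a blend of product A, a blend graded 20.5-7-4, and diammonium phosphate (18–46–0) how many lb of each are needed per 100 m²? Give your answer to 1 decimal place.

With a, b = lb per 100 m² of product A and diammonium phosphate:
N: 0.205·a + 0.18·b = 1.45
P₂O₅: 0.07·a + 0.46·b = 1.4
From row1: a = (1.45 − 0.18·b) / 0.205.
Into row2: 0.07·(1.45 − 0.18·b)/0.205 + 0.46·b = 1.4 → b = 2.2705, a = 5.07956.

5.1 lb product A, 2.3 lb diammonium phosphate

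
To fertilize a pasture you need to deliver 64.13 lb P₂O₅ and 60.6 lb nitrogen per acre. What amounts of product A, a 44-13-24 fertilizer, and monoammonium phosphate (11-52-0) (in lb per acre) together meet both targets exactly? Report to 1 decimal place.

114.0 lb product A, 94.8 lb monoammonium phosphate

With a, b = lb per acre of product A and monoammonium phosphate:
P₂O₅: 0.13·a + 0.52·b = 64.13
N: 0.44·a + 0.11·b = 60.6
Solving simultaneously: a = 114.022, b = 94.8214.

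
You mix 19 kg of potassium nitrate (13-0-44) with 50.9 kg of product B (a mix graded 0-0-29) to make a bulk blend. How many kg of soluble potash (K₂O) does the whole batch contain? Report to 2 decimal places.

K₂O mass = 44%×19 + 29%×50.9 = 23.121 kg.

23.12 kg K₂O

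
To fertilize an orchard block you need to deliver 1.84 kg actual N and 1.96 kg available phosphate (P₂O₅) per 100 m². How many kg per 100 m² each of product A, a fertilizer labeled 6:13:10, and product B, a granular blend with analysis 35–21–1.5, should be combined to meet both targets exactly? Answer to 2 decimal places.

Let a = kg of product A, b = kg of product B (per 100 m²).
N: 0.06·a + 0.35·b = 1.84
P₂O₅: 0.13·a + 0.21·b = 1.96
Eliminate a: (row1) − 0.06/0.13·(row2) → 0.253077·b = 0.935385, so b = 3.69605.
Back-substitute: a = (1.84 − 0.35·3.69605) / 0.06 = 9.10638.

9.11 kg product A, 3.70 kg product B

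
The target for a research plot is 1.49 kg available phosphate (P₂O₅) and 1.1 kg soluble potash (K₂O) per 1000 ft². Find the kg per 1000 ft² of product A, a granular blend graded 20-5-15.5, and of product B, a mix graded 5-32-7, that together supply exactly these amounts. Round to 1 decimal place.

5.4 kg product A, 3.8 kg product B

Per-1000 ft² balance (a = product A, b = product B):
P₂O₅: 0.05·a + 0.32·b = 1.49
K₂O: 0.155·a + 0.07·b = 1.1
From row1: a = (1.49 − 0.32·b) / 0.05.
Into row2: 0.155·(1.49 − 0.32·b)/0.05 + 0.07·b = 1.1 → b = 3.8167, a = 5.3731.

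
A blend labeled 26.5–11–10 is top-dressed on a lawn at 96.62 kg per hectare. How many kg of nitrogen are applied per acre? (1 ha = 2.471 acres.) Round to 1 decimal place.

nitrogen per hectare = 96.62 × 26.5% = 25.6043 kg.
Convert to per acre: 25.6043 × 0.404694 = 10.3619 kg.

10.4 kg N per acre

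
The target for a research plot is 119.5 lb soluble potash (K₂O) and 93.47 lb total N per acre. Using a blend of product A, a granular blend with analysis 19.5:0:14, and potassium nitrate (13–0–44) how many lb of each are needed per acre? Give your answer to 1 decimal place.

378.6 lb product A, 151.1 lb potassium nitrate

With a, b = lb per acre of product A and potassium nitrate:
K₂O: 0.14·a + 0.44·b = 119.5
N: 0.195·a + 0.13·b = 93.47
Solving simultaneously: a = 378.577, b = 151.135.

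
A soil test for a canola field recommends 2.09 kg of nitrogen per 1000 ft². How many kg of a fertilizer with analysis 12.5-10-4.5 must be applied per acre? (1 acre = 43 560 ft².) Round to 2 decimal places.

Product per 1000 ft² = 2.09 / 12.5% = 16.72 kg.
Convert to per acre: 16.72 × 43.56 = 728.323 kg.

728.32 kg of product per acre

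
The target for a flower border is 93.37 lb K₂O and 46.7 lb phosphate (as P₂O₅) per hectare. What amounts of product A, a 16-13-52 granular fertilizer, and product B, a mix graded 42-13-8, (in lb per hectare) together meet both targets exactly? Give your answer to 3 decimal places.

Per-hectare balance (a = product A, b = product B):
K₂O: 0.52·a + 0.08·b = 93.37
P₂O₅: 0.13·a + 0.13·b = 46.7
Eliminate b: (row1) − 0.08/0.13·(row2) → 0.44·a = 64.6315, so a = 146.8899.
Then b = (46.7 − 0.13·146.8899) / 0.13 = 212.3409.

146.890 lb product A, 212.341 lb product B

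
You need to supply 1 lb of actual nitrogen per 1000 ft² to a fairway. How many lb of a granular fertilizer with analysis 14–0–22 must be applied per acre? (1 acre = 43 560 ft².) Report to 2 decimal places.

Product per 1000 ft² = 1 / 14% = 7.14286 lb.
Convert to per acre: 7.14286 × 43.56 = 311.143 lb.

311.14 lb of product per acre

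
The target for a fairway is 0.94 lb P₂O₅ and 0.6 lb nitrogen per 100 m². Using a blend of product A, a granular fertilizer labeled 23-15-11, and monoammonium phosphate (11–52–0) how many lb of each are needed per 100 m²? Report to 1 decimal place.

2.0 lb product A, 1.2 lb monoammonium phosphate

Let a = lb of product A, b = lb of monoammonium phosphate (per 100 m²).
P₂O₅: 0.15·a + 0.52·b = 0.94
N: 0.23·a + 0.11·b = 0.6
Eliminate a: (row1) − 0.15/0.23·(row2) → 0.448261·b = 0.548696, so b = 1.22405.
Back-substitute: a = (0.94 − 0.52·1.22405) / 0.15 = 2.02328.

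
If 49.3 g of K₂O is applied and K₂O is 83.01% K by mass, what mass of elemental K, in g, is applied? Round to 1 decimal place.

40.9 g K

K = 49.3 × 0.8301 = 40.9239 g.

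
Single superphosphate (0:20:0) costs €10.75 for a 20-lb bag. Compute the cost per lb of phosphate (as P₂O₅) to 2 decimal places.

P₂O₅ in bag = 20 × 20% = 4 lb.
Cost per lb P₂O₅ = €10.75 / 4 = €2.6875.

€2.69 per lb P₂O₅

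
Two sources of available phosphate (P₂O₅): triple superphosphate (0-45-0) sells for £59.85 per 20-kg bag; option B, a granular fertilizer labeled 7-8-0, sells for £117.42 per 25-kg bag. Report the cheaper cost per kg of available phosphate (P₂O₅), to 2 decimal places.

triple superphosphate: P₂O₅ per bag = 20 × 45% = 9 kg; cost = 59.85 / 9 = £6.6500/kg P₂O₅.
option B: P₂O₅ per bag = 25 × 8% = 2 kg; cost = 117.42 / 2 = £58.7100/kg P₂O₅.
triple superphosphate is cheaper.

£6.65 per kg P₂O₅ (triple superphosphate)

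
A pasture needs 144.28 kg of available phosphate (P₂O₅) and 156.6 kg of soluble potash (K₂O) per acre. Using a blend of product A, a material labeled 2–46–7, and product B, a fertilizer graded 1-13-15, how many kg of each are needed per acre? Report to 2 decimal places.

21.44 kg product A, 1034.00 kg product B

Per-acre balance (a = product A, b = product B):
P₂O₅: 0.46·a + 0.13·b = 144.28
K₂O: 0.07·a + 0.15·b = 156.6
Eliminate b: (row1) − 0.13/0.15·(row2) → 0.399333·a = 8.56, so a = 21.4357.
Then b = (156.6 − 0.07·21.4357) / 0.15 = 1033.997.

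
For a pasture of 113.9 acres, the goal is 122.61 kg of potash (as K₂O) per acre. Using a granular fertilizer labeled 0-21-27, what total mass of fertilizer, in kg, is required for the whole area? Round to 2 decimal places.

Product per acre = 122.61 / 27% = 454.111 kg.
Total product = 454.111 × 113.9 = 51723.256 kg.

51723.26 kg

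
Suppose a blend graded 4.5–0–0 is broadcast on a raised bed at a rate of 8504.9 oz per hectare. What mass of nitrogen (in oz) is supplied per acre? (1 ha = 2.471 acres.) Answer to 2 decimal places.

nitrogen per hectare = 8504.9 × 4.5% = 382.72 oz.
Convert to per acre: 382.72 × 0.404694 = 154.8849 oz.

154.88 oz N per acre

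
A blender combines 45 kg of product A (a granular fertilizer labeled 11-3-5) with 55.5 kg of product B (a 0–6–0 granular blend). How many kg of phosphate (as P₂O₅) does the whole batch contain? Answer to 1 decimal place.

4.7 kg P₂O₅

P₂O₅ mass = 3%×45 + 6%×55.5 = 4.68 kg.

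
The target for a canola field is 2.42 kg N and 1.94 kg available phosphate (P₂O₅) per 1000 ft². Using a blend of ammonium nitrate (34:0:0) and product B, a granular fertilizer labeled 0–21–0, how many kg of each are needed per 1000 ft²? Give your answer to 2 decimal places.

Per-1000 ft² balance (a = ammonium nitrate, b = product B):
N: 0.34·a + 0·b = 2.42
P₂O₅: 0·a + 0.21·b = 1.94
Solving simultaneously: a = 7.11765, b = 9.2381.

7.12 kg ammonium nitrate, 9.24 kg product B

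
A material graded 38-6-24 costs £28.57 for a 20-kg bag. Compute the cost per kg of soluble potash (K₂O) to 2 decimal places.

£5.95 per kg K₂O

K₂O in bag = 20 × 24% = 4.8 kg.
Cost per kg K₂O = £28.57 / 4.8 = £5.9521.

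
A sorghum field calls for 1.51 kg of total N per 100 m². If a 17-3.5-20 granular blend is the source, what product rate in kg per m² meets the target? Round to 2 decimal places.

0.09 kg of product per sq m

Product per 100 m² = 1.51 / 17% = 8.88235 kg.
Convert to per m²: 8.88235 × 0.01 = 0.0888235 kg.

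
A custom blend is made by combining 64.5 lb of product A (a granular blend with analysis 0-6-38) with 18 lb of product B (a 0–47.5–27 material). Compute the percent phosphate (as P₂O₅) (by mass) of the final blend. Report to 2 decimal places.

Total mass = 64.5 + 18 = 82.5 lb.
P₂O₅ mass = 6%×64.5 + 47.5%×18 = 12.42 lb.
% P₂O₅ = 12.42 / 82.5 = 15.0545%.

15.05% P₂O₅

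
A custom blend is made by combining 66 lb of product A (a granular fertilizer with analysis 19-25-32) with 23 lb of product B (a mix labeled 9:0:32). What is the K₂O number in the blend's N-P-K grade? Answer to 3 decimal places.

Total mass = 66 + 23 = 89 lb.
K₂O mass = 32%×66 + 32%×23 = 28.48 lb.
% K₂O = 28.48 / 89 = 32%.

32.000% K₂O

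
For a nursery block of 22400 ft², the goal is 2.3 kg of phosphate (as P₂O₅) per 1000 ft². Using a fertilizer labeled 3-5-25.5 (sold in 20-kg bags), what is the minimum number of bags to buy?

Product per 1000 ft² = 2.3 / 5% = 46 kg.
Total product = 46 × 22400 / 1000 = 1030.4 kg.
Bags = ⌈1030.4 / 20⌉ = 52.

52 bags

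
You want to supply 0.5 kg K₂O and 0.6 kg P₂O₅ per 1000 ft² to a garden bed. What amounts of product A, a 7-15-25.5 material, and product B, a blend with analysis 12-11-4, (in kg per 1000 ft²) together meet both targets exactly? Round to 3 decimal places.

1.406 kg product A, 3.537 kg product B

Let a = kg of product A, b = kg of product B (per 1000 ft²).
K₂O: 0.255·a + 0.04·b = 0.5
P₂O₅: 0.15·a + 0.11·b = 0.6
Solving simultaneously: a = 1.4059, b = 3.53741.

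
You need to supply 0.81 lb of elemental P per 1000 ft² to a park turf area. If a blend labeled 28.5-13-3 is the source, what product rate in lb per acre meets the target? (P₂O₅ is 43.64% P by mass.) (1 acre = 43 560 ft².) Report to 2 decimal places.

As P₂O₅: 0.81 / 0.4364 = 1.8561 lb per 1000 ft².
Product per 1000 ft² = 1.8561 / 13% = 14.2777 lb.
Convert to per acre: 14.2777 × 43.56 = 621.9347 lb.

621.93 lb of product per acre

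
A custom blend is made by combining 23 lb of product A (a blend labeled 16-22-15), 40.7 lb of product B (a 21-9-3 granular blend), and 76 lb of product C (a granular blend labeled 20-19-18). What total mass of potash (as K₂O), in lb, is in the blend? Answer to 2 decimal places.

18.35 lb K₂O

K₂O mass = 15%×23 + 3%×40.7 + 18%×76 = 18.351 lb.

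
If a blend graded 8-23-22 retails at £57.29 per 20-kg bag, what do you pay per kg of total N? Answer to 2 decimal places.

N in bag = 20 × 8% = 1.6 kg.
Cost per kg N = £57.29 / 1.6 = £35.8062.

£35.81 per kg N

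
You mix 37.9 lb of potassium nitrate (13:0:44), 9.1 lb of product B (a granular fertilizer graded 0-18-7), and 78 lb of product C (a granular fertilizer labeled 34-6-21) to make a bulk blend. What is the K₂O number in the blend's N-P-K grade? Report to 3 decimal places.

26.954% K₂O

Total mass = 37.9 + 9.1 + 78 = 125 lb.
K₂O mass = 44%×37.9 + 7%×9.1 + 21%×78 = 33.693 lb.
% K₂O = 33.693 / 125 = 26.9544%.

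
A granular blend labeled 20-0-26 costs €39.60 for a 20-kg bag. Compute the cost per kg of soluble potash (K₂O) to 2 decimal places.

K₂O in bag = 20 × 26% = 5.2 kg.
Cost per kg K₂O = €39.60 / 5.2 = €7.6154.

€7.62 per kg K₂O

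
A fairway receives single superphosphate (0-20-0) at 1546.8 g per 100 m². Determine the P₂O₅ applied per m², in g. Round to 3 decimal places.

3.094 g P₂O₅ per sq m

P₂O₅ per 100 m² = 1546.8 × 20% = 309.36 g.
Convert to per m²: 309.36 × 0.01 = 3.0936 g.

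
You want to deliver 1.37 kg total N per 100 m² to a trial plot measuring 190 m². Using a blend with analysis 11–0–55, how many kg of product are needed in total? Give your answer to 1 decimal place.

Product per 100 m² = 1.37 / 11% = 12.4545 kg.
Total product = 12.4545 × 190 / 100 = 23.6636 kg.

23.7 kg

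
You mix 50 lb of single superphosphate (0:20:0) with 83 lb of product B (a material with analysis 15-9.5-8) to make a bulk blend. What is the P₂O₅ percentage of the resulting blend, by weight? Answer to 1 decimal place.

13.4% P₂O₅

Total mass = 50 + 83 = 133 lb.
P₂O₅ mass = 20%×50 + 9.5%×83 = 17.885 lb.
% P₂O₅ = 17.885 / 133 = 13.4474%.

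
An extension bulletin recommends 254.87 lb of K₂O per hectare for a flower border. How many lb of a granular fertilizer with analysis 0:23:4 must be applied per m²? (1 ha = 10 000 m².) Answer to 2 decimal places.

0.64 lb of product per sq m

Product per hectare = 254.87 / 4% = 6371.75 lb.
Convert to per m²: 6371.75 × 0.0001 = 0.637175 lb.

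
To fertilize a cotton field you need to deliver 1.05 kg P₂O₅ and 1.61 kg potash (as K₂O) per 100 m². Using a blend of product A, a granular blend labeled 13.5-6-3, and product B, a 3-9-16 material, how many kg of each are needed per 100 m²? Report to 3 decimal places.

Let a = kg of product A, b = kg of product B (per 100 m²).
P₂O₅: 0.06·a + 0.09·b = 1.05
K₂O: 0.03·a + 0.16·b = 1.61
From row1: a = (1.05 − 0.09·b) / 0.06.
Into row2: 0.03·(1.05 − 0.09·b)/0.06 + 0.16·b = 1.61 → b = 9.43478, a = 3.34783.

3.348 kg product A, 9.435 kg product B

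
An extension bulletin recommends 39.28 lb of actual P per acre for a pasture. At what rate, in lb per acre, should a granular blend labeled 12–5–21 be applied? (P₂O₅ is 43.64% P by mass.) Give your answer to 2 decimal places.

As P₂O₅: 39.28 / 0.4364 = 90.0092 lb per acre.
Product per acre = 90.0092 / 5% = 1800.183 lb.

1800.18 lb of product per acre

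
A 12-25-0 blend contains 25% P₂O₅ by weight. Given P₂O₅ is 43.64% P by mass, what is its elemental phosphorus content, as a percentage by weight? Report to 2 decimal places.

%P = 25 × 0.4364 = 10.91%.

10.91% P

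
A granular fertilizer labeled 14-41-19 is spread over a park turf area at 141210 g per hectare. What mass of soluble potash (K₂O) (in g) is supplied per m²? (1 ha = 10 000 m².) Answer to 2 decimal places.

K₂O per hectare = 141210 × 19% = 26829.9 g.
Convert to per m²: 26829.9 × 0.0001 = 2.68299 g.

2.68 g K₂O per sq m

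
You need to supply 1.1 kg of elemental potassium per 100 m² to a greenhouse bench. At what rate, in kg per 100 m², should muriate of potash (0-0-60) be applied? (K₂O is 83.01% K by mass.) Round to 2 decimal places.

2.21 kg of product per hundred sq m

As K₂O: 1.1 / 0.8301 = 1.32514 kg per 100 m².
Product per 100 m² = 1.32514 / 60% = 2.20857 kg.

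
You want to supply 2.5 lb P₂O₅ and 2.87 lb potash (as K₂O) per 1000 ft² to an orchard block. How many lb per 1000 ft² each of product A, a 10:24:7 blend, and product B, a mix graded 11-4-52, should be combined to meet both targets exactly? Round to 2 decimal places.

Per-1000 ft² balance (a = product A, b = product B):
P₂O₅: 0.24·a + 0.04·b = 2.5
K₂O: 0.07·a + 0.52·b = 2.87
Solving simultaneously: a = 9.71475, b = 4.21148.

9.71 lb product A, 4.21 lb product B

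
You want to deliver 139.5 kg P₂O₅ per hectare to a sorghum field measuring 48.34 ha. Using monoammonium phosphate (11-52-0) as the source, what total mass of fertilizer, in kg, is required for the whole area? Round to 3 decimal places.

12968.135 kg

Product per hectare = 139.5 / 52% = 268.269 kg.
Total product = 268.269 × 48.34 = 12968.1346 kg.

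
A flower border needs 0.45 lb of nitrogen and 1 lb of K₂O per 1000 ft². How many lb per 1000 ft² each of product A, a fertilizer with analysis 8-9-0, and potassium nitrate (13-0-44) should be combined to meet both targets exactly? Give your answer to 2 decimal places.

Let a = lb of product A, b = lb of potassium nitrate (per 1000 ft²).
N: 0.08·a + 0.13·b = 0.45
K₂O: 0·a + 0.44·b = 1
Solving simultaneously: a = 1.93182, b = 2.27273.

1.93 lb product A, 2.27 lb potassium nitrate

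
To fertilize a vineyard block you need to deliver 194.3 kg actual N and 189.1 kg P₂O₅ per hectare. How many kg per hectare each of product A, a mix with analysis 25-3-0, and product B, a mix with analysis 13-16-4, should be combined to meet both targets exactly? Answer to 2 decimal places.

Per-hectare balance (a = product A, b = product B):
N: 0.25·a + 0.13·b = 194.3
P₂O₅: 0.03·a + 0.16·b = 189.1
Eliminate a: (row1) − 0.25/0.03·(row2) → -1.20333·b = -1381.53, so b = 1148.089.
Back-substitute: a = (194.3 − 0.13·1148.089) / 0.25 = 180.194.

180.19 kg product A, 1148.09 kg product B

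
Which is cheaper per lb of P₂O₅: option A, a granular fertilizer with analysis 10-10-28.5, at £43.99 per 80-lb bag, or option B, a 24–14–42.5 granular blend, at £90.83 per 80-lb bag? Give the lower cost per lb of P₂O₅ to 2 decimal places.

option A: P₂O₅ per bag = 80 × 10% = 8 lb; cost = 43.99 / 8 = £5.4988/lb P₂O₅.
option B: P₂O₅ per bag = 80 × 14% = 11.2 lb; cost = 90.83 / 11.2 = £8.1098/lb P₂O₅.
option A is cheaper.

£5.50 per lb P₂O₅ (option A)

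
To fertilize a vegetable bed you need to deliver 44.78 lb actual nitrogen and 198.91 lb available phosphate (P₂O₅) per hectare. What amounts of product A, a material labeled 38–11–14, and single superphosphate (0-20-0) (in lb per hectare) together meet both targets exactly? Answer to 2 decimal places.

117.84 lb product A, 929.74 lb single superphosphate

Per-hectare balance (a = product A, b = single superphosphate):
N: 0.38·a + 0·b = 44.78
P₂O₅: 0.11·a + 0.2·b = 198.91
From row1: a = (44.78 − 0·b) / 0.38.
Into row2: 0.11·(44.78 − 0·b)/0.38 + 0.2·b = 198.91 → b = 929.737, a = 117.842.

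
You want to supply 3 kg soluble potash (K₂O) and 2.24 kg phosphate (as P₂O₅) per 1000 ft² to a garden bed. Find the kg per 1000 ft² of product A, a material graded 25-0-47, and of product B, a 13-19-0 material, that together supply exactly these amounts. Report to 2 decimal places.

6.38 kg product A, 11.79 kg product B

Let a = kg of product A, b = kg of product B (per 1000 ft²).
K₂O: 0.47·a + 0·b = 3
P₂O₅: 0·a + 0.19·b = 2.24
Solving simultaneously: a = 6.38298, b = 11.7895.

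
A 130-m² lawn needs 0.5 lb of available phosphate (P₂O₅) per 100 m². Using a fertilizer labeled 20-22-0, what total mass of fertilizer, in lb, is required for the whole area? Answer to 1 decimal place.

3.0 lb

Product per 100 m² = 0.5 / 22% = 2.27273 lb.
Total product = 2.27273 × 130 / 100 = 2.95455 lb.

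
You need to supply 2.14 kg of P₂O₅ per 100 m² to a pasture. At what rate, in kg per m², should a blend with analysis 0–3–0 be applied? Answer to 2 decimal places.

Product per 100 m² = 2.14 / 3% = 71.3333 kg.
Convert to per m²: 71.3333 × 0.01 = 0.713333 kg.

0.71 kg of product per sq m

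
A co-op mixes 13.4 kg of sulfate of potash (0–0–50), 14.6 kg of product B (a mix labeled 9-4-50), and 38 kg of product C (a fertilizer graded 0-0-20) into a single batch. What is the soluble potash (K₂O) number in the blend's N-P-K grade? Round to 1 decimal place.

Total mass = 13.4 + 14.6 + 38 = 66 kg.
K₂O mass = 50%×13.4 + 50%×14.6 + 20%×38 = 21.6 kg.
% K₂O = 21.6 / 66 = 32.7273%.

32.7% K₂O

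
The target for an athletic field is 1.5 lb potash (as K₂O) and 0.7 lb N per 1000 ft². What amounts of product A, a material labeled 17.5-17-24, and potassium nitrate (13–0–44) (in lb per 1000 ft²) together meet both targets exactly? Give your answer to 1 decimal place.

Let a = lb of product A, b = lb of potassium nitrate (per 1000 ft²).
K₂O: 0.24·a + 0.44·b = 1.5
N: 0.175·a + 0.13·b = 0.7
Eliminate a: (row1) − 0.24/0.175·(row2) → 0.261714·b = 0.54, so b = 2.06332.
Back-substitute: a = (1.5 − 0.44·2.06332) / 0.24 = 2.46725.

2.5 lb product A, 2.1 lb potassium nitrate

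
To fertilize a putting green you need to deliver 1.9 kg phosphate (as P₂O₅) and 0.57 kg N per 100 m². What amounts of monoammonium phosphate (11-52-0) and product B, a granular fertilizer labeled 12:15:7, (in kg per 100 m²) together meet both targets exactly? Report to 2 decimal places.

3.10 kg monoammonium phosphate, 1.90 kg product B

Per-100 m² balance (a = monoammonium phosphate, b = product B):
P₂O₅: 0.52·a + 0.15·b = 1.9
N: 0.11·a + 0.12·b = 0.57
Eliminate b: (row1) − 0.15/0.12·(row2) → 0.3825·a = 1.1875, so a = 3.10458.
Then b = (0.57 − 0.11·3.10458) / 0.12 = 1.90414.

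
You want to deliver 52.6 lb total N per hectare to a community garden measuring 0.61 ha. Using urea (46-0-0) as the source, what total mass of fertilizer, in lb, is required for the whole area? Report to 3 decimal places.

Product per hectare = 52.6 / 46% = 114.348 lb.
Total product = 114.348 × 0.61 = 69.7522 lb.

69.752 lb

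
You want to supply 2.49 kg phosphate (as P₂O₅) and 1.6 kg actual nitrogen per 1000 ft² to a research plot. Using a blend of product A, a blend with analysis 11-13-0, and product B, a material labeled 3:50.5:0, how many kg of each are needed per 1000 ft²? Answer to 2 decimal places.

14.20 kg product A, 1.28 kg product B

Per-1000 ft² balance (a = product A, b = product B):
P₂O₅: 0.13·a + 0.505·b = 2.49
N: 0.11·a + 0.03·b = 1.6
From row1: a = (2.49 − 0.505·b) / 0.13.
Into row2: 0.11·(2.49 − 0.505·b)/0.13 + 0.03·b = 1.6 → b = 1.2759, a = 14.1975.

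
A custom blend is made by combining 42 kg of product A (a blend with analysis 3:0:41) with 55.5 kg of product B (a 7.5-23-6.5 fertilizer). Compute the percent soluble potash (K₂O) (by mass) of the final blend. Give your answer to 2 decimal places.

Total mass = 42 + 55.5 = 97.5 kg.
K₂O mass = 41%×42 + 6.5%×55.5 = 20.8275 kg.
% K₂O = 20.8275 / 97.5 = 21.3615%.

21.36% K₂O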